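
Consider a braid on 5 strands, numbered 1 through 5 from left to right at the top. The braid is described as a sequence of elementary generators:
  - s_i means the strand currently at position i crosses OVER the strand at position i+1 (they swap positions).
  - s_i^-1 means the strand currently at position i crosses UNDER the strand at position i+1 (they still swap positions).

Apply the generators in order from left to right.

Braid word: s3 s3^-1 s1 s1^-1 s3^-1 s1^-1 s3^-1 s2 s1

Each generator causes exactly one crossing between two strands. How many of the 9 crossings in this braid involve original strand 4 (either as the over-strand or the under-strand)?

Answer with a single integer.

Answer: 4

Derivation:
Gen 1: crossing 3x4. Involves strand 4? yes. Count so far: 1
Gen 2: crossing 4x3. Involves strand 4? yes. Count so far: 2
Gen 3: crossing 1x2. Involves strand 4? no. Count so far: 2
Gen 4: crossing 2x1. Involves strand 4? no. Count so far: 2
Gen 5: crossing 3x4. Involves strand 4? yes. Count so far: 3
Gen 6: crossing 1x2. Involves strand 4? no. Count so far: 3
Gen 7: crossing 4x3. Involves strand 4? yes. Count so far: 4
Gen 8: crossing 1x3. Involves strand 4? no. Count so far: 4
Gen 9: crossing 2x3. Involves strand 4? no. Count so far: 4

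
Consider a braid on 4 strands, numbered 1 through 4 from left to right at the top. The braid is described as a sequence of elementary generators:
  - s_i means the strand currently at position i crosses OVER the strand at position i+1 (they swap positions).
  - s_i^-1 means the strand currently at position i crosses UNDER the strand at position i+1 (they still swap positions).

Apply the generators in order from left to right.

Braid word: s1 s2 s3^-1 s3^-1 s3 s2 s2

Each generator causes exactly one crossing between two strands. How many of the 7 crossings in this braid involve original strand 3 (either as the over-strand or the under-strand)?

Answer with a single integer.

Gen 1: crossing 1x2. Involves strand 3? no. Count so far: 0
Gen 2: crossing 1x3. Involves strand 3? yes. Count so far: 1
Gen 3: crossing 1x4. Involves strand 3? no. Count so far: 1
Gen 4: crossing 4x1. Involves strand 3? no. Count so far: 1
Gen 5: crossing 1x4. Involves strand 3? no. Count so far: 1
Gen 6: crossing 3x4. Involves strand 3? yes. Count so far: 2
Gen 7: crossing 4x3. Involves strand 3? yes. Count so far: 3

Answer: 3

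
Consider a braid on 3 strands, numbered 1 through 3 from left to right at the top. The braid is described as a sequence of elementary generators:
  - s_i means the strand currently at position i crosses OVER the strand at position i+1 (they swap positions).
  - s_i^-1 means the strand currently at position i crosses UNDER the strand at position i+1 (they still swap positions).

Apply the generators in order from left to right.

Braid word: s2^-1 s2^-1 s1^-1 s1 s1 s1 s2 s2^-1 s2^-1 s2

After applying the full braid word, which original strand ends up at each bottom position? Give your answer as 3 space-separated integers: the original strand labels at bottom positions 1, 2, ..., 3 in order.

Answer: 1 2 3

Derivation:
Gen 1 (s2^-1): strand 2 crosses under strand 3. Perm now: [1 3 2]
Gen 2 (s2^-1): strand 3 crosses under strand 2. Perm now: [1 2 3]
Gen 3 (s1^-1): strand 1 crosses under strand 2. Perm now: [2 1 3]
Gen 4 (s1): strand 2 crosses over strand 1. Perm now: [1 2 3]
Gen 5 (s1): strand 1 crosses over strand 2. Perm now: [2 1 3]
Gen 6 (s1): strand 2 crosses over strand 1. Perm now: [1 2 3]
Gen 7 (s2): strand 2 crosses over strand 3. Perm now: [1 3 2]
Gen 8 (s2^-1): strand 3 crosses under strand 2. Perm now: [1 2 3]
Gen 9 (s2^-1): strand 2 crosses under strand 3. Perm now: [1 3 2]
Gen 10 (s2): strand 3 crosses over strand 2. Perm now: [1 2 3]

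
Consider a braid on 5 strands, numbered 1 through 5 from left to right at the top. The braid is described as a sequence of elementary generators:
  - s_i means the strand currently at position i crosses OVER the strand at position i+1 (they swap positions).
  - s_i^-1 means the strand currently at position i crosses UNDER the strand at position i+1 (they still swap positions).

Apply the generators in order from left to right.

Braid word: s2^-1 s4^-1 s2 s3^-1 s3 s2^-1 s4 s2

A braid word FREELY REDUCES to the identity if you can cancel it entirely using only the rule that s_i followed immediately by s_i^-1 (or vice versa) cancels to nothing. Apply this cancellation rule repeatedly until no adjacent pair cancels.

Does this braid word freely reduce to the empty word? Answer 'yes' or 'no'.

Gen 1 (s2^-1): push. Stack: [s2^-1]
Gen 2 (s4^-1): push. Stack: [s2^-1 s4^-1]
Gen 3 (s2): push. Stack: [s2^-1 s4^-1 s2]
Gen 4 (s3^-1): push. Stack: [s2^-1 s4^-1 s2 s3^-1]
Gen 5 (s3): cancels prior s3^-1. Stack: [s2^-1 s4^-1 s2]
Gen 6 (s2^-1): cancels prior s2. Stack: [s2^-1 s4^-1]
Gen 7 (s4): cancels prior s4^-1. Stack: [s2^-1]
Gen 8 (s2): cancels prior s2^-1. Stack: []
Reduced word: (empty)

Answer: yes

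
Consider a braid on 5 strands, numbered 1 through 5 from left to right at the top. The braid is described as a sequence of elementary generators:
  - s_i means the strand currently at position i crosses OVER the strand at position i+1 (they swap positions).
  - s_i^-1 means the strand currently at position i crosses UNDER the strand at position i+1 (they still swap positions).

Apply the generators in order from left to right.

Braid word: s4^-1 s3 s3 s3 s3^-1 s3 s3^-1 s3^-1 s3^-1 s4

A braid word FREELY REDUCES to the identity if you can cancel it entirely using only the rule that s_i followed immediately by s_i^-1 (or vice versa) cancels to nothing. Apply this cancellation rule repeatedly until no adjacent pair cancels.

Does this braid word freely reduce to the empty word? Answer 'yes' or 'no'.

Answer: yes

Derivation:
Gen 1 (s4^-1): push. Stack: [s4^-1]
Gen 2 (s3): push. Stack: [s4^-1 s3]
Gen 3 (s3): push. Stack: [s4^-1 s3 s3]
Gen 4 (s3): push. Stack: [s4^-1 s3 s3 s3]
Gen 5 (s3^-1): cancels prior s3. Stack: [s4^-1 s3 s3]
Gen 6 (s3): push. Stack: [s4^-1 s3 s3 s3]
Gen 7 (s3^-1): cancels prior s3. Stack: [s4^-1 s3 s3]
Gen 8 (s3^-1): cancels prior s3. Stack: [s4^-1 s3]
Gen 9 (s3^-1): cancels prior s3. Stack: [s4^-1]
Gen 10 (s4): cancels prior s4^-1. Stack: []
Reduced word: (empty)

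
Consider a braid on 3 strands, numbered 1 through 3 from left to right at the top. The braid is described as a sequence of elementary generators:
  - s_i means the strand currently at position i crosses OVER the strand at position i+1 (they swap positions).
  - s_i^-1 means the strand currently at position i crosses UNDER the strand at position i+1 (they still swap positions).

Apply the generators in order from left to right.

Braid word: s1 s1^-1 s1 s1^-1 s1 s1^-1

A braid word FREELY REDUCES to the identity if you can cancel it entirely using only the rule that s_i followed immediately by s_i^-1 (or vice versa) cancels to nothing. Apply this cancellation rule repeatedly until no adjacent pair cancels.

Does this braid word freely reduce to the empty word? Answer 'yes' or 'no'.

Answer: yes

Derivation:
Gen 1 (s1): push. Stack: [s1]
Gen 2 (s1^-1): cancels prior s1. Stack: []
Gen 3 (s1): push. Stack: [s1]
Gen 4 (s1^-1): cancels prior s1. Stack: []
Gen 5 (s1): push. Stack: [s1]
Gen 6 (s1^-1): cancels prior s1. Stack: []
Reduced word: (empty)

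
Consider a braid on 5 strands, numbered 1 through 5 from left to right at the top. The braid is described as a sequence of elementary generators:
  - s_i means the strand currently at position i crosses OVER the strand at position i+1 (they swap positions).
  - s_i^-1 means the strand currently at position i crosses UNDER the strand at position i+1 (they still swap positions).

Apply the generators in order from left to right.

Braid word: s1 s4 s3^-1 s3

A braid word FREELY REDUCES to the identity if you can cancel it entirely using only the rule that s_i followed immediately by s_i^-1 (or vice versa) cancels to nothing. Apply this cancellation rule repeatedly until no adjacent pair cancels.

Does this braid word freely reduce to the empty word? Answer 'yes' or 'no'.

Gen 1 (s1): push. Stack: [s1]
Gen 2 (s4): push. Stack: [s1 s4]
Gen 3 (s3^-1): push. Stack: [s1 s4 s3^-1]
Gen 4 (s3): cancels prior s3^-1. Stack: [s1 s4]
Reduced word: s1 s4

Answer: no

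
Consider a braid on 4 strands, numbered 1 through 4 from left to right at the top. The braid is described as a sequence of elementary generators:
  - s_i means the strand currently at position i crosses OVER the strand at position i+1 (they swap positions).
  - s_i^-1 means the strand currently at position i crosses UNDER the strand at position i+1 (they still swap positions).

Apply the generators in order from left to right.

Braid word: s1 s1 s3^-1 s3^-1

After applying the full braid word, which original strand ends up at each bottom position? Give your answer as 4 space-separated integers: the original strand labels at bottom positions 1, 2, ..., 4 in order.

Answer: 1 2 3 4

Derivation:
Gen 1 (s1): strand 1 crosses over strand 2. Perm now: [2 1 3 4]
Gen 2 (s1): strand 2 crosses over strand 1. Perm now: [1 2 3 4]
Gen 3 (s3^-1): strand 3 crosses under strand 4. Perm now: [1 2 4 3]
Gen 4 (s3^-1): strand 4 crosses under strand 3. Perm now: [1 2 3 4]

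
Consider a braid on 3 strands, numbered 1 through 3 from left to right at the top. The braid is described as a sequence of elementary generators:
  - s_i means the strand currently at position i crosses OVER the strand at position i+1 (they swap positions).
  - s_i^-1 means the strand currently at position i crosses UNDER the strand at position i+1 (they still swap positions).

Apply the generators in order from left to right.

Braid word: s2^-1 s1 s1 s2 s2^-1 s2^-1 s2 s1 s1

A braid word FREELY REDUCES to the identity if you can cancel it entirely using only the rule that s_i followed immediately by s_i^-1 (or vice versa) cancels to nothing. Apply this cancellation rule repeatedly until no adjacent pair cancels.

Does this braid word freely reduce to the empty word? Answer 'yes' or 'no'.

Answer: no

Derivation:
Gen 1 (s2^-1): push. Stack: [s2^-1]
Gen 2 (s1): push. Stack: [s2^-1 s1]
Gen 3 (s1): push. Stack: [s2^-1 s1 s1]
Gen 4 (s2): push. Stack: [s2^-1 s1 s1 s2]
Gen 5 (s2^-1): cancels prior s2. Stack: [s2^-1 s1 s1]
Gen 6 (s2^-1): push. Stack: [s2^-1 s1 s1 s2^-1]
Gen 7 (s2): cancels prior s2^-1. Stack: [s2^-1 s1 s1]
Gen 8 (s1): push. Stack: [s2^-1 s1 s1 s1]
Gen 9 (s1): push. Stack: [s2^-1 s1 s1 s1 s1]
Reduced word: s2^-1 s1 s1 s1 s1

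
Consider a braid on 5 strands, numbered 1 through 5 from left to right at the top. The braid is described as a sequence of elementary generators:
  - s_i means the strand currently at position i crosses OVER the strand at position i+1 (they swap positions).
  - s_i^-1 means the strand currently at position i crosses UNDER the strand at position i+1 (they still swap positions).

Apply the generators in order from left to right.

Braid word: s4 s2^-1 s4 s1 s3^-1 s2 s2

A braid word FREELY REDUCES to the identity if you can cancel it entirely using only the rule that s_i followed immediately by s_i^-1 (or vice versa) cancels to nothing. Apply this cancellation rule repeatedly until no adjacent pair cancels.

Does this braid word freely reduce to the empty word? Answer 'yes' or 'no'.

Gen 1 (s4): push. Stack: [s4]
Gen 2 (s2^-1): push. Stack: [s4 s2^-1]
Gen 3 (s4): push. Stack: [s4 s2^-1 s4]
Gen 4 (s1): push. Stack: [s4 s2^-1 s4 s1]
Gen 5 (s3^-1): push. Stack: [s4 s2^-1 s4 s1 s3^-1]
Gen 6 (s2): push. Stack: [s4 s2^-1 s4 s1 s3^-1 s2]
Gen 7 (s2): push. Stack: [s4 s2^-1 s4 s1 s3^-1 s2 s2]
Reduced word: s4 s2^-1 s4 s1 s3^-1 s2 s2

Answer: no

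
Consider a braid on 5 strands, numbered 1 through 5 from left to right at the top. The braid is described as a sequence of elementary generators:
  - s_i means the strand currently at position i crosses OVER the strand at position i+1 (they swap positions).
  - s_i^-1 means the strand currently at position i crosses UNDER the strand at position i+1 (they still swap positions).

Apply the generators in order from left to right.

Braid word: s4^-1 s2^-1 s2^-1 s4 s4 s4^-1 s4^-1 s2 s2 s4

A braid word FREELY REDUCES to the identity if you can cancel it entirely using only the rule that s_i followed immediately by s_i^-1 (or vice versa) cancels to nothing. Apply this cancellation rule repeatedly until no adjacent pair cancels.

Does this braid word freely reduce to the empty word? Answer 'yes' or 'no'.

Answer: yes

Derivation:
Gen 1 (s4^-1): push. Stack: [s4^-1]
Gen 2 (s2^-1): push. Stack: [s4^-1 s2^-1]
Gen 3 (s2^-1): push. Stack: [s4^-1 s2^-1 s2^-1]
Gen 4 (s4): push. Stack: [s4^-1 s2^-1 s2^-1 s4]
Gen 5 (s4): push. Stack: [s4^-1 s2^-1 s2^-1 s4 s4]
Gen 6 (s4^-1): cancels prior s4. Stack: [s4^-1 s2^-1 s2^-1 s4]
Gen 7 (s4^-1): cancels prior s4. Stack: [s4^-1 s2^-1 s2^-1]
Gen 8 (s2): cancels prior s2^-1. Stack: [s4^-1 s2^-1]
Gen 9 (s2): cancels prior s2^-1. Stack: [s4^-1]
Gen 10 (s4): cancels prior s4^-1. Stack: []
Reduced word: (empty)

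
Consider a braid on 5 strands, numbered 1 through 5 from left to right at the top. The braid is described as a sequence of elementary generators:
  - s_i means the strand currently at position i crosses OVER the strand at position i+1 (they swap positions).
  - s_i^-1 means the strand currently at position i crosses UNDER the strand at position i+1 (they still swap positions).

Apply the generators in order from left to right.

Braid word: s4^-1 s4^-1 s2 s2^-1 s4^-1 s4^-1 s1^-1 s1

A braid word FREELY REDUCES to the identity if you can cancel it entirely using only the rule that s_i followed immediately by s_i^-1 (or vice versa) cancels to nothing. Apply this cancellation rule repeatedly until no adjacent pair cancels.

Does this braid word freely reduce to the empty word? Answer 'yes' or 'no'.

Answer: no

Derivation:
Gen 1 (s4^-1): push. Stack: [s4^-1]
Gen 2 (s4^-1): push. Stack: [s4^-1 s4^-1]
Gen 3 (s2): push. Stack: [s4^-1 s4^-1 s2]
Gen 4 (s2^-1): cancels prior s2. Stack: [s4^-1 s4^-1]
Gen 5 (s4^-1): push. Stack: [s4^-1 s4^-1 s4^-1]
Gen 6 (s4^-1): push. Stack: [s4^-1 s4^-1 s4^-1 s4^-1]
Gen 7 (s1^-1): push. Stack: [s4^-1 s4^-1 s4^-1 s4^-1 s1^-1]
Gen 8 (s1): cancels prior s1^-1. Stack: [s4^-1 s4^-1 s4^-1 s4^-1]
Reduced word: s4^-1 s4^-1 s4^-1 s4^-1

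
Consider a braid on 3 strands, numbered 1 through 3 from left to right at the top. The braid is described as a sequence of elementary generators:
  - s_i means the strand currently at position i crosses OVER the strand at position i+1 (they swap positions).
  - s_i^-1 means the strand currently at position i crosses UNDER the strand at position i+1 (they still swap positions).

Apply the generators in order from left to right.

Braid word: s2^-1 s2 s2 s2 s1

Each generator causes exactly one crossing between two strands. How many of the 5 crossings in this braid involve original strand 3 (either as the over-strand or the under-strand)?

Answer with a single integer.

Answer: 4

Derivation:
Gen 1: crossing 2x3. Involves strand 3? yes. Count so far: 1
Gen 2: crossing 3x2. Involves strand 3? yes. Count so far: 2
Gen 3: crossing 2x3. Involves strand 3? yes. Count so far: 3
Gen 4: crossing 3x2. Involves strand 3? yes. Count so far: 4
Gen 5: crossing 1x2. Involves strand 3? no. Count so far: 4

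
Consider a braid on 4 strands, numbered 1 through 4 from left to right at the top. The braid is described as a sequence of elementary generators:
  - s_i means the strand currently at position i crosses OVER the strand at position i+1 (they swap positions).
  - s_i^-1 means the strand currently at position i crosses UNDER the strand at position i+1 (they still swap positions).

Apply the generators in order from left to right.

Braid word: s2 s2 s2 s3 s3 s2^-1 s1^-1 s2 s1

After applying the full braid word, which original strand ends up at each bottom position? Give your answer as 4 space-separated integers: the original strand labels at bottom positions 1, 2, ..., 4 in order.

Answer: 3 2 1 4

Derivation:
Gen 1 (s2): strand 2 crosses over strand 3. Perm now: [1 3 2 4]
Gen 2 (s2): strand 3 crosses over strand 2. Perm now: [1 2 3 4]
Gen 3 (s2): strand 2 crosses over strand 3. Perm now: [1 3 2 4]
Gen 4 (s3): strand 2 crosses over strand 4. Perm now: [1 3 4 2]
Gen 5 (s3): strand 4 crosses over strand 2. Perm now: [1 3 2 4]
Gen 6 (s2^-1): strand 3 crosses under strand 2. Perm now: [1 2 3 4]
Gen 7 (s1^-1): strand 1 crosses under strand 2. Perm now: [2 1 3 4]
Gen 8 (s2): strand 1 crosses over strand 3. Perm now: [2 3 1 4]
Gen 9 (s1): strand 2 crosses over strand 3. Perm now: [3 2 1 4]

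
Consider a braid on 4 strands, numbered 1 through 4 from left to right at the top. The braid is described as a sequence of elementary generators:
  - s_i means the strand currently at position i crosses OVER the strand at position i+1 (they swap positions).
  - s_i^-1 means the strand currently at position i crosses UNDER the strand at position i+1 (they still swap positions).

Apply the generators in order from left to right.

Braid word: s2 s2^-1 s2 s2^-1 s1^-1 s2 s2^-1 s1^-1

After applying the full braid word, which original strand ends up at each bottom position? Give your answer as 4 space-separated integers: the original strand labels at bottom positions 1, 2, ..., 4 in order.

Answer: 1 2 3 4

Derivation:
Gen 1 (s2): strand 2 crosses over strand 3. Perm now: [1 3 2 4]
Gen 2 (s2^-1): strand 3 crosses under strand 2. Perm now: [1 2 3 4]
Gen 3 (s2): strand 2 crosses over strand 3. Perm now: [1 3 2 4]
Gen 4 (s2^-1): strand 3 crosses under strand 2. Perm now: [1 2 3 4]
Gen 5 (s1^-1): strand 1 crosses under strand 2. Perm now: [2 1 3 4]
Gen 6 (s2): strand 1 crosses over strand 3. Perm now: [2 3 1 4]
Gen 7 (s2^-1): strand 3 crosses under strand 1. Perm now: [2 1 3 4]
Gen 8 (s1^-1): strand 2 crosses under strand 1. Perm now: [1 2 3 4]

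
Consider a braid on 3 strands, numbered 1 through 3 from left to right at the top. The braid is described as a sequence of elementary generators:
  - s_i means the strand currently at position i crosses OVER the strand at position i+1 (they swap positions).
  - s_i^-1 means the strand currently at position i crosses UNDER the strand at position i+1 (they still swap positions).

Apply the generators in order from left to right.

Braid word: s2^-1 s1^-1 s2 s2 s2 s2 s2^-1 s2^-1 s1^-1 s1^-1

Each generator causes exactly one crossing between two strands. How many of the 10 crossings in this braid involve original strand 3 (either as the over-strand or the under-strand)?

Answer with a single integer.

Gen 1: crossing 2x3. Involves strand 3? yes. Count so far: 1
Gen 2: crossing 1x3. Involves strand 3? yes. Count so far: 2
Gen 3: crossing 1x2. Involves strand 3? no. Count so far: 2
Gen 4: crossing 2x1. Involves strand 3? no. Count so far: 2
Gen 5: crossing 1x2. Involves strand 3? no. Count so far: 2
Gen 6: crossing 2x1. Involves strand 3? no. Count so far: 2
Gen 7: crossing 1x2. Involves strand 3? no. Count so far: 2
Gen 8: crossing 2x1. Involves strand 3? no. Count so far: 2
Gen 9: crossing 3x1. Involves strand 3? yes. Count so far: 3
Gen 10: crossing 1x3. Involves strand 3? yes. Count so far: 4

Answer: 4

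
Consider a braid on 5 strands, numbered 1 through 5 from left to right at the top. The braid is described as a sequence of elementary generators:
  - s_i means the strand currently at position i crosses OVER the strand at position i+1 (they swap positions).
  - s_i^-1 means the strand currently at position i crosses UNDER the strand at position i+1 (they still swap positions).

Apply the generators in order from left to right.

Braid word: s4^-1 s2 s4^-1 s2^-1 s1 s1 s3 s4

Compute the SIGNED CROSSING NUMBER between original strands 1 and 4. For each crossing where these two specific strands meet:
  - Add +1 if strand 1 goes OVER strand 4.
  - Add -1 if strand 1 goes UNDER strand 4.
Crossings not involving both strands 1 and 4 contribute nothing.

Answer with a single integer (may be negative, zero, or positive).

Answer: 0

Derivation:
Gen 1: crossing 4x5. Both 1&4? no. Sum: 0
Gen 2: crossing 2x3. Both 1&4? no. Sum: 0
Gen 3: crossing 5x4. Both 1&4? no. Sum: 0
Gen 4: crossing 3x2. Both 1&4? no. Sum: 0
Gen 5: crossing 1x2. Both 1&4? no. Sum: 0
Gen 6: crossing 2x1. Both 1&4? no. Sum: 0
Gen 7: crossing 3x4. Both 1&4? no. Sum: 0
Gen 8: crossing 3x5. Both 1&4? no. Sum: 0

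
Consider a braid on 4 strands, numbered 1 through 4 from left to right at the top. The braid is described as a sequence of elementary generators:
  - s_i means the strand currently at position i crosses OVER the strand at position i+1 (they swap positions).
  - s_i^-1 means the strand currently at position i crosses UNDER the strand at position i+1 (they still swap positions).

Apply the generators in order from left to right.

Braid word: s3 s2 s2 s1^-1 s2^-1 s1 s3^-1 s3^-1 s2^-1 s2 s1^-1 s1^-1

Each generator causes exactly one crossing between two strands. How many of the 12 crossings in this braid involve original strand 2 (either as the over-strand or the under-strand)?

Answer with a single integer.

Answer: 8

Derivation:
Gen 1: crossing 3x4. Involves strand 2? no. Count so far: 0
Gen 2: crossing 2x4. Involves strand 2? yes. Count so far: 1
Gen 3: crossing 4x2. Involves strand 2? yes. Count so far: 2
Gen 4: crossing 1x2. Involves strand 2? yes. Count so far: 3
Gen 5: crossing 1x4. Involves strand 2? no. Count so far: 3
Gen 6: crossing 2x4. Involves strand 2? yes. Count so far: 4
Gen 7: crossing 1x3. Involves strand 2? no. Count so far: 4
Gen 8: crossing 3x1. Involves strand 2? no. Count so far: 4
Gen 9: crossing 2x1. Involves strand 2? yes. Count so far: 5
Gen 10: crossing 1x2. Involves strand 2? yes. Count so far: 6
Gen 11: crossing 4x2. Involves strand 2? yes. Count so far: 7
Gen 12: crossing 2x4. Involves strand 2? yes. Count so far: 8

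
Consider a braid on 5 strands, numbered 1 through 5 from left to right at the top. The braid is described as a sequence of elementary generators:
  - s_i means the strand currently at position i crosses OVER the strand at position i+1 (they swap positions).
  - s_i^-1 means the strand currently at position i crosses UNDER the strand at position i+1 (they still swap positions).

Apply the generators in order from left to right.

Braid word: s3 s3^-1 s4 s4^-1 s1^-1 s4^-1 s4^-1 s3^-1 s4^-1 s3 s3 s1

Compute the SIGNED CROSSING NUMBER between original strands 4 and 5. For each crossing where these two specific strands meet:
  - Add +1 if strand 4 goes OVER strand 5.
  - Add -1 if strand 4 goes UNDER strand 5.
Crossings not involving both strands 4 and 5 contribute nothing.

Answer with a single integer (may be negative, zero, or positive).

Gen 1: crossing 3x4. Both 4&5? no. Sum: 0
Gen 2: crossing 4x3. Both 4&5? no. Sum: 0
Gen 3: 4 over 5. Both 4&5? yes. Contrib: +1. Sum: 1
Gen 4: 5 under 4. Both 4&5? yes. Contrib: +1. Sum: 2
Gen 5: crossing 1x2. Both 4&5? no. Sum: 2
Gen 6: 4 under 5. Both 4&5? yes. Contrib: -1. Sum: 1
Gen 7: 5 under 4. Both 4&5? yes. Contrib: +1. Sum: 2
Gen 8: crossing 3x4. Both 4&5? no. Sum: 2
Gen 9: crossing 3x5. Both 4&5? no. Sum: 2
Gen 10: 4 over 5. Both 4&5? yes. Contrib: +1. Sum: 3
Gen 11: 5 over 4. Both 4&5? yes. Contrib: -1. Sum: 2
Gen 12: crossing 2x1. Both 4&5? no. Sum: 2

Answer: 2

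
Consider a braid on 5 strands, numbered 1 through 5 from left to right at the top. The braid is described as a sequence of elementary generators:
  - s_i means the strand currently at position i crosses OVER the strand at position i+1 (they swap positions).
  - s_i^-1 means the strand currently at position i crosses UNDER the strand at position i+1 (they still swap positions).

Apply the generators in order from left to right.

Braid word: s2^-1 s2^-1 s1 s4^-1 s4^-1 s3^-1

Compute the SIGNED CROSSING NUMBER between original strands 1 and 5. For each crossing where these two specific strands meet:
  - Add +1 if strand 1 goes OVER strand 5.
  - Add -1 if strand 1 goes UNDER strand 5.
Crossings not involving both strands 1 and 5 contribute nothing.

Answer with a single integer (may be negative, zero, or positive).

Answer: 0

Derivation:
Gen 1: crossing 2x3. Both 1&5? no. Sum: 0
Gen 2: crossing 3x2. Both 1&5? no. Sum: 0
Gen 3: crossing 1x2. Both 1&5? no. Sum: 0
Gen 4: crossing 4x5. Both 1&5? no. Sum: 0
Gen 5: crossing 5x4. Both 1&5? no. Sum: 0
Gen 6: crossing 3x4. Both 1&5? no. Sum: 0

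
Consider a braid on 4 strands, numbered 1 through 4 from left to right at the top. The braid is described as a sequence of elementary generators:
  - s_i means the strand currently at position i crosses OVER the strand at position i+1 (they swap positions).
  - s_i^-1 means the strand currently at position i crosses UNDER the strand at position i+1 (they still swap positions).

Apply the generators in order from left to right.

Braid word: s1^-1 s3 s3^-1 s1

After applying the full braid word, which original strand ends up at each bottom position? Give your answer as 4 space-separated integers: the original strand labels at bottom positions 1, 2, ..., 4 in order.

Gen 1 (s1^-1): strand 1 crosses under strand 2. Perm now: [2 1 3 4]
Gen 2 (s3): strand 3 crosses over strand 4. Perm now: [2 1 4 3]
Gen 3 (s3^-1): strand 4 crosses under strand 3. Perm now: [2 1 3 4]
Gen 4 (s1): strand 2 crosses over strand 1. Perm now: [1 2 3 4]

Answer: 1 2 3 4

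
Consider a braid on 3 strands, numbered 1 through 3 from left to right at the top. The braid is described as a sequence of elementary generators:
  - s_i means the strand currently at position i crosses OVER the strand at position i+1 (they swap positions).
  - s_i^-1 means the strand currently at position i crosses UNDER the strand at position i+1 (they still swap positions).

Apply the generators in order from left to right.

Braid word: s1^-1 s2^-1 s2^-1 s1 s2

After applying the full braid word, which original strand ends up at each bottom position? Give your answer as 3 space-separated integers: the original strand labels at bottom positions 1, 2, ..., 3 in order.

Gen 1 (s1^-1): strand 1 crosses under strand 2. Perm now: [2 1 3]
Gen 2 (s2^-1): strand 1 crosses under strand 3. Perm now: [2 3 1]
Gen 3 (s2^-1): strand 3 crosses under strand 1. Perm now: [2 1 3]
Gen 4 (s1): strand 2 crosses over strand 1. Perm now: [1 2 3]
Gen 5 (s2): strand 2 crosses over strand 3. Perm now: [1 3 2]

Answer: 1 3 2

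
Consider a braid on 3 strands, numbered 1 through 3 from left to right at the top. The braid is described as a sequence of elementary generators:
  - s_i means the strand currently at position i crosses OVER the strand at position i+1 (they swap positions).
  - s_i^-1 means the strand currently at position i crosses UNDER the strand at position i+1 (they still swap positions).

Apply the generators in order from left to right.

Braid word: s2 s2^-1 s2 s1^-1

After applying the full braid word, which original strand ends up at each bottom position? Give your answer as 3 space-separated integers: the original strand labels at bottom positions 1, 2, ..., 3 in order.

Gen 1 (s2): strand 2 crosses over strand 3. Perm now: [1 3 2]
Gen 2 (s2^-1): strand 3 crosses under strand 2. Perm now: [1 2 3]
Gen 3 (s2): strand 2 crosses over strand 3. Perm now: [1 3 2]
Gen 4 (s1^-1): strand 1 crosses under strand 3. Perm now: [3 1 2]

Answer: 3 1 2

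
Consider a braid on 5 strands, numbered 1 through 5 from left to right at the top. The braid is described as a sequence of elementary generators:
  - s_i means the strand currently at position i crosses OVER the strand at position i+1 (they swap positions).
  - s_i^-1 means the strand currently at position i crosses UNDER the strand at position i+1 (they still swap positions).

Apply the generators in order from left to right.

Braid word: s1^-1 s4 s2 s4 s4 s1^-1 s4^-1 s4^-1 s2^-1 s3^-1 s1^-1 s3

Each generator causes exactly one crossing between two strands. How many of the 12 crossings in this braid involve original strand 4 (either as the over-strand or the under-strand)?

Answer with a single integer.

Gen 1: crossing 1x2. Involves strand 4? no. Count so far: 0
Gen 2: crossing 4x5. Involves strand 4? yes. Count so far: 1
Gen 3: crossing 1x3. Involves strand 4? no. Count so far: 1
Gen 4: crossing 5x4. Involves strand 4? yes. Count so far: 2
Gen 5: crossing 4x5. Involves strand 4? yes. Count so far: 3
Gen 6: crossing 2x3. Involves strand 4? no. Count so far: 3
Gen 7: crossing 5x4. Involves strand 4? yes. Count so far: 4
Gen 8: crossing 4x5. Involves strand 4? yes. Count so far: 5
Gen 9: crossing 2x1. Involves strand 4? no. Count so far: 5
Gen 10: crossing 2x5. Involves strand 4? no. Count so far: 5
Gen 11: crossing 3x1. Involves strand 4? no. Count so far: 5
Gen 12: crossing 5x2. Involves strand 4? no. Count so far: 5

Answer: 5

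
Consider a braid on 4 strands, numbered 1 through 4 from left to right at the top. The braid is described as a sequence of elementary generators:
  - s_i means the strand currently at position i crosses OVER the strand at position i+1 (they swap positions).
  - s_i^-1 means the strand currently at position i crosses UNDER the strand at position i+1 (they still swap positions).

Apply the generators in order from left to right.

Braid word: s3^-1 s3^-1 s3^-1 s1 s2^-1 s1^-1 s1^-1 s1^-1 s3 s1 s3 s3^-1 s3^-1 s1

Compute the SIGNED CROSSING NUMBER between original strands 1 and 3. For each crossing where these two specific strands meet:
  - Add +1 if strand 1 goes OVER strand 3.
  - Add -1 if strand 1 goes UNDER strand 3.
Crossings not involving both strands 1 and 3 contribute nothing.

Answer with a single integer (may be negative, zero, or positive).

Answer: 0

Derivation:
Gen 1: crossing 3x4. Both 1&3? no. Sum: 0
Gen 2: crossing 4x3. Both 1&3? no. Sum: 0
Gen 3: crossing 3x4. Both 1&3? no. Sum: 0
Gen 4: crossing 1x2. Both 1&3? no. Sum: 0
Gen 5: crossing 1x4. Both 1&3? no. Sum: 0
Gen 6: crossing 2x4. Both 1&3? no. Sum: 0
Gen 7: crossing 4x2. Both 1&3? no. Sum: 0
Gen 8: crossing 2x4. Both 1&3? no. Sum: 0
Gen 9: 1 over 3. Both 1&3? yes. Contrib: +1. Sum: 1
Gen 10: crossing 4x2. Both 1&3? no. Sum: 1
Gen 11: 3 over 1. Both 1&3? yes. Contrib: -1. Sum: 0
Gen 12: 1 under 3. Both 1&3? yes. Contrib: -1. Sum: -1
Gen 13: 3 under 1. Both 1&3? yes. Contrib: +1. Sum: 0
Gen 14: crossing 2x4. Both 1&3? no. Sum: 0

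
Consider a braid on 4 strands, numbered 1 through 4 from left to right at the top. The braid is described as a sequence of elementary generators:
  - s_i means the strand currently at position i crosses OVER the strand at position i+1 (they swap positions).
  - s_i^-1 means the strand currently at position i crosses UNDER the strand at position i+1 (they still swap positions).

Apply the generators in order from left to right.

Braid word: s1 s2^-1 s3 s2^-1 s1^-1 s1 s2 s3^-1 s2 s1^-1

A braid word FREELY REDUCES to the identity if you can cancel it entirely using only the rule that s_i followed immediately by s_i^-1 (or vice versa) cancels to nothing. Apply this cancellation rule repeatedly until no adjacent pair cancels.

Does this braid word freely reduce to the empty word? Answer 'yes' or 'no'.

Gen 1 (s1): push. Stack: [s1]
Gen 2 (s2^-1): push. Stack: [s1 s2^-1]
Gen 3 (s3): push. Stack: [s1 s2^-1 s3]
Gen 4 (s2^-1): push. Stack: [s1 s2^-1 s3 s2^-1]
Gen 5 (s1^-1): push. Stack: [s1 s2^-1 s3 s2^-1 s1^-1]
Gen 6 (s1): cancels prior s1^-1. Stack: [s1 s2^-1 s3 s2^-1]
Gen 7 (s2): cancels prior s2^-1. Stack: [s1 s2^-1 s3]
Gen 8 (s3^-1): cancels prior s3. Stack: [s1 s2^-1]
Gen 9 (s2): cancels prior s2^-1. Stack: [s1]
Gen 10 (s1^-1): cancels prior s1. Stack: []
Reduced word: (empty)

Answer: yes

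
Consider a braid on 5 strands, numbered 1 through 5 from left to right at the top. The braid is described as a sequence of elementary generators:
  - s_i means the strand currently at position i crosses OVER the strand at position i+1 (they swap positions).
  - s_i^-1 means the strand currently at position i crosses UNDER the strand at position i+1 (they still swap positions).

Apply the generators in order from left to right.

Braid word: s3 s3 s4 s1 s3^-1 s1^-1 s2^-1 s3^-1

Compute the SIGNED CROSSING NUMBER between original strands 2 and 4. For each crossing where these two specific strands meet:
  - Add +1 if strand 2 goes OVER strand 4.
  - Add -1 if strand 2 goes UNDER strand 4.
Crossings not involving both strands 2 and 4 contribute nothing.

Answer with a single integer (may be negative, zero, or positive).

Gen 1: crossing 3x4. Both 2&4? no. Sum: 0
Gen 2: crossing 4x3. Both 2&4? no. Sum: 0
Gen 3: crossing 4x5. Both 2&4? no. Sum: 0
Gen 4: crossing 1x2. Both 2&4? no. Sum: 0
Gen 5: crossing 3x5. Both 2&4? no. Sum: 0
Gen 6: crossing 2x1. Both 2&4? no. Sum: 0
Gen 7: crossing 2x5. Both 2&4? no. Sum: 0
Gen 8: crossing 2x3. Both 2&4? no. Sum: 0

Answer: 0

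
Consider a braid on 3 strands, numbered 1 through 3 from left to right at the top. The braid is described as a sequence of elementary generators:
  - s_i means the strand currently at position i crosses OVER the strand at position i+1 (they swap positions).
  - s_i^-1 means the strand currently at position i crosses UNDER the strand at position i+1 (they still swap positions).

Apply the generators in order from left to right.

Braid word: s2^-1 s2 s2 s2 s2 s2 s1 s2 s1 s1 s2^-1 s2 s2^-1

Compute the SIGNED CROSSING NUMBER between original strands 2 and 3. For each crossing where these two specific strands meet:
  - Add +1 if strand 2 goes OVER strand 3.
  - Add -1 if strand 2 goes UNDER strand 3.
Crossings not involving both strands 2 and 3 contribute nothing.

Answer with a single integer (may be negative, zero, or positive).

Answer: -2

Derivation:
Gen 1: 2 under 3. Both 2&3? yes. Contrib: -1. Sum: -1
Gen 2: 3 over 2. Both 2&3? yes. Contrib: -1. Sum: -2
Gen 3: 2 over 3. Both 2&3? yes. Contrib: +1. Sum: -1
Gen 4: 3 over 2. Both 2&3? yes. Contrib: -1. Sum: -2
Gen 5: 2 over 3. Both 2&3? yes. Contrib: +1. Sum: -1
Gen 6: 3 over 2. Both 2&3? yes. Contrib: -1. Sum: -2
Gen 7: crossing 1x2. Both 2&3? no. Sum: -2
Gen 8: crossing 1x3. Both 2&3? no. Sum: -2
Gen 9: 2 over 3. Both 2&3? yes. Contrib: +1. Sum: -1
Gen 10: 3 over 2. Both 2&3? yes. Contrib: -1. Sum: -2
Gen 11: crossing 3x1. Both 2&3? no. Sum: -2
Gen 12: crossing 1x3. Both 2&3? no. Sum: -2
Gen 13: crossing 3x1. Both 2&3? no. Sum: -2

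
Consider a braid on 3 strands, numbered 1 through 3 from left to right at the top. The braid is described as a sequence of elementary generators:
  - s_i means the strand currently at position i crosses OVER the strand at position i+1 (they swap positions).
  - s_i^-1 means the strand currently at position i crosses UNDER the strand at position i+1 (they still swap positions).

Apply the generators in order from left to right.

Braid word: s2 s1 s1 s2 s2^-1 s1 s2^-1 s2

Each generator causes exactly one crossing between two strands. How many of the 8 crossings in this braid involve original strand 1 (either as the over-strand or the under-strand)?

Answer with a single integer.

Gen 1: crossing 2x3. Involves strand 1? no. Count so far: 0
Gen 2: crossing 1x3. Involves strand 1? yes. Count so far: 1
Gen 3: crossing 3x1. Involves strand 1? yes. Count so far: 2
Gen 4: crossing 3x2. Involves strand 1? no. Count so far: 2
Gen 5: crossing 2x3. Involves strand 1? no. Count so far: 2
Gen 6: crossing 1x3. Involves strand 1? yes. Count so far: 3
Gen 7: crossing 1x2. Involves strand 1? yes. Count so far: 4
Gen 8: crossing 2x1. Involves strand 1? yes. Count so far: 5

Answer: 5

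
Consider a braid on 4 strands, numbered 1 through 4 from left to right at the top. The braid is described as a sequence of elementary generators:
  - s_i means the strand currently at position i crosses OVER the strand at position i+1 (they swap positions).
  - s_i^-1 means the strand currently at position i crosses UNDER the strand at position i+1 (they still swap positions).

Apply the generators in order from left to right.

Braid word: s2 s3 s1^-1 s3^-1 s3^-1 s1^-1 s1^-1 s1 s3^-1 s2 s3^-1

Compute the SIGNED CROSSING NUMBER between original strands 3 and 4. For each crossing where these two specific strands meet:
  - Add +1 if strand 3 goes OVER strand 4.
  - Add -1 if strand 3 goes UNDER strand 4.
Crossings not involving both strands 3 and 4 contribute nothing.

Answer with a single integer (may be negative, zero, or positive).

Gen 1: crossing 2x3. Both 3&4? no. Sum: 0
Gen 2: crossing 2x4. Both 3&4? no. Sum: 0
Gen 3: crossing 1x3. Both 3&4? no. Sum: 0
Gen 4: crossing 4x2. Both 3&4? no. Sum: 0
Gen 5: crossing 2x4. Both 3&4? no. Sum: 0
Gen 6: crossing 3x1. Both 3&4? no. Sum: 0
Gen 7: crossing 1x3. Both 3&4? no. Sum: 0
Gen 8: crossing 3x1. Both 3&4? no. Sum: 0
Gen 9: crossing 4x2. Both 3&4? no. Sum: 0
Gen 10: crossing 3x2. Both 3&4? no. Sum: 0
Gen 11: 3 under 4. Both 3&4? yes. Contrib: -1. Sum: -1

Answer: -1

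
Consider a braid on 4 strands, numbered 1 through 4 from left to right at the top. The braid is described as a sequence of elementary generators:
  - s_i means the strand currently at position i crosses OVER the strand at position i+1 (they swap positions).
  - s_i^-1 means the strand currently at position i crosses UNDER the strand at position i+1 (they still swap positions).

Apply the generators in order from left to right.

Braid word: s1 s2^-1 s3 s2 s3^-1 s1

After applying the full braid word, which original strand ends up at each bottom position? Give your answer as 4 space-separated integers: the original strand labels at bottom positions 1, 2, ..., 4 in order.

Gen 1 (s1): strand 1 crosses over strand 2. Perm now: [2 1 3 4]
Gen 2 (s2^-1): strand 1 crosses under strand 3. Perm now: [2 3 1 4]
Gen 3 (s3): strand 1 crosses over strand 4. Perm now: [2 3 4 1]
Gen 4 (s2): strand 3 crosses over strand 4. Perm now: [2 4 3 1]
Gen 5 (s3^-1): strand 3 crosses under strand 1. Perm now: [2 4 1 3]
Gen 6 (s1): strand 2 crosses over strand 4. Perm now: [4 2 1 3]

Answer: 4 2 1 3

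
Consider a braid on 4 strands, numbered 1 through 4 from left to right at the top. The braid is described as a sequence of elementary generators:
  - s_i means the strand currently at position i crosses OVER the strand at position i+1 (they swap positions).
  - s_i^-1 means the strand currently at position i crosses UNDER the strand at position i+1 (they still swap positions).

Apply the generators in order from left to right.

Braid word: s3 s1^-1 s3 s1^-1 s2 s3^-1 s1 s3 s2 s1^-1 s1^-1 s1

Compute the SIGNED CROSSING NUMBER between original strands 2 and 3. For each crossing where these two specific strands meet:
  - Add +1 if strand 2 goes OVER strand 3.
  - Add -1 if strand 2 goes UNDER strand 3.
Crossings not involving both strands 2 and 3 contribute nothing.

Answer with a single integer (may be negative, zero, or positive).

Gen 1: crossing 3x4. Both 2&3? no. Sum: 0
Gen 2: crossing 1x2. Both 2&3? no. Sum: 0
Gen 3: crossing 4x3. Both 2&3? no. Sum: 0
Gen 4: crossing 2x1. Both 2&3? no. Sum: 0
Gen 5: 2 over 3. Both 2&3? yes. Contrib: +1. Sum: 1
Gen 6: crossing 2x4. Both 2&3? no. Sum: 1
Gen 7: crossing 1x3. Both 2&3? no. Sum: 1
Gen 8: crossing 4x2. Both 2&3? no. Sum: 1
Gen 9: crossing 1x2. Both 2&3? no. Sum: 1
Gen 10: 3 under 2. Both 2&3? yes. Contrib: +1. Sum: 2
Gen 11: 2 under 3. Both 2&3? yes. Contrib: -1. Sum: 1
Gen 12: 3 over 2. Both 2&3? yes. Contrib: -1. Sum: 0

Answer: 0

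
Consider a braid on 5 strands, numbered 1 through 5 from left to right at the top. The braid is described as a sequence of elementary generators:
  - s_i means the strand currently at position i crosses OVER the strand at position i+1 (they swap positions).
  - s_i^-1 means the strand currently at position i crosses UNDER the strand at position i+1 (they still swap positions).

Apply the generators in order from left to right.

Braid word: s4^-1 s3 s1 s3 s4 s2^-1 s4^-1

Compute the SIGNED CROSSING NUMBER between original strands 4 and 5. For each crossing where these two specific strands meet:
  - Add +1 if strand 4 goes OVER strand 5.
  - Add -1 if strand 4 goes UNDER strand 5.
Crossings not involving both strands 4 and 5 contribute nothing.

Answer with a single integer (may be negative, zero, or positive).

Answer: -3

Derivation:
Gen 1: 4 under 5. Both 4&5? yes. Contrib: -1. Sum: -1
Gen 2: crossing 3x5. Both 4&5? no. Sum: -1
Gen 3: crossing 1x2. Both 4&5? no. Sum: -1
Gen 4: crossing 5x3. Both 4&5? no. Sum: -1
Gen 5: 5 over 4. Both 4&5? yes. Contrib: -1. Sum: -2
Gen 6: crossing 1x3. Both 4&5? no. Sum: -2
Gen 7: 4 under 5. Both 4&5? yes. Contrib: -1. Sum: -3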